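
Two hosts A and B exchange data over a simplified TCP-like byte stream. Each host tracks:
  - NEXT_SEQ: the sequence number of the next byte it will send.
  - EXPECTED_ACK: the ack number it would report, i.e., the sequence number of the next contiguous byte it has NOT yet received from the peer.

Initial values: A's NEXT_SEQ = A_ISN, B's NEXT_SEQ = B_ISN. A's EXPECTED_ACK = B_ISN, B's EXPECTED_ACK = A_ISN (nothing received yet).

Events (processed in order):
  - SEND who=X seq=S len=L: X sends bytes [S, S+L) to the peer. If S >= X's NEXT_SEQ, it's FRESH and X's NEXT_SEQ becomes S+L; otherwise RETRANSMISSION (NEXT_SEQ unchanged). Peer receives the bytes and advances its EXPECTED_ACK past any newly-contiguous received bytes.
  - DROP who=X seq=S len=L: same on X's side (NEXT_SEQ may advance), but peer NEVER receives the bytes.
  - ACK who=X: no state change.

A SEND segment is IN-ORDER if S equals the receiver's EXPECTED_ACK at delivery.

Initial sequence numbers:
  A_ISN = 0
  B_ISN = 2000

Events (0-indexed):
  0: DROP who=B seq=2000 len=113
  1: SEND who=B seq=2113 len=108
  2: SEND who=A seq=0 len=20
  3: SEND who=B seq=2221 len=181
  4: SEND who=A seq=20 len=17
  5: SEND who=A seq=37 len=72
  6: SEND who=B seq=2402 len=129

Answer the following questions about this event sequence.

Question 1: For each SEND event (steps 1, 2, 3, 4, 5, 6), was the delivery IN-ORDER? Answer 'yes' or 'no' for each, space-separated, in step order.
Step 1: SEND seq=2113 -> out-of-order
Step 2: SEND seq=0 -> in-order
Step 3: SEND seq=2221 -> out-of-order
Step 4: SEND seq=20 -> in-order
Step 5: SEND seq=37 -> in-order
Step 6: SEND seq=2402 -> out-of-order

Answer: no yes no yes yes no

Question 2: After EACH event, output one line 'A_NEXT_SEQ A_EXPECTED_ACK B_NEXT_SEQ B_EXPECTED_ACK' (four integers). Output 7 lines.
0 2000 2113 0
0 2000 2221 0
20 2000 2221 20
20 2000 2402 20
37 2000 2402 37
109 2000 2402 109
109 2000 2531 109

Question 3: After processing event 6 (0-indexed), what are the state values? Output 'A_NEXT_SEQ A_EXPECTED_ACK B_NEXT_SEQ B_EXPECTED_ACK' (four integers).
After event 0: A_seq=0 A_ack=2000 B_seq=2113 B_ack=0
After event 1: A_seq=0 A_ack=2000 B_seq=2221 B_ack=0
After event 2: A_seq=20 A_ack=2000 B_seq=2221 B_ack=20
After event 3: A_seq=20 A_ack=2000 B_seq=2402 B_ack=20
After event 4: A_seq=37 A_ack=2000 B_seq=2402 B_ack=37
After event 5: A_seq=109 A_ack=2000 B_seq=2402 B_ack=109
After event 6: A_seq=109 A_ack=2000 B_seq=2531 B_ack=109

109 2000 2531 109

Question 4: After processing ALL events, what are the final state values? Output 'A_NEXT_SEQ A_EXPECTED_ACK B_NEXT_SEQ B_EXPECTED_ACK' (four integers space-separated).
Answer: 109 2000 2531 109

Derivation:
After event 0: A_seq=0 A_ack=2000 B_seq=2113 B_ack=0
After event 1: A_seq=0 A_ack=2000 B_seq=2221 B_ack=0
After event 2: A_seq=20 A_ack=2000 B_seq=2221 B_ack=20
After event 3: A_seq=20 A_ack=2000 B_seq=2402 B_ack=20
After event 4: A_seq=37 A_ack=2000 B_seq=2402 B_ack=37
After event 5: A_seq=109 A_ack=2000 B_seq=2402 B_ack=109
After event 6: A_seq=109 A_ack=2000 B_seq=2531 B_ack=109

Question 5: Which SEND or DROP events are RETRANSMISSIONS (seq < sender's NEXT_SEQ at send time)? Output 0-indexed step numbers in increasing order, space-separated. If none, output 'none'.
Step 0: DROP seq=2000 -> fresh
Step 1: SEND seq=2113 -> fresh
Step 2: SEND seq=0 -> fresh
Step 3: SEND seq=2221 -> fresh
Step 4: SEND seq=20 -> fresh
Step 5: SEND seq=37 -> fresh
Step 6: SEND seq=2402 -> fresh

Answer: none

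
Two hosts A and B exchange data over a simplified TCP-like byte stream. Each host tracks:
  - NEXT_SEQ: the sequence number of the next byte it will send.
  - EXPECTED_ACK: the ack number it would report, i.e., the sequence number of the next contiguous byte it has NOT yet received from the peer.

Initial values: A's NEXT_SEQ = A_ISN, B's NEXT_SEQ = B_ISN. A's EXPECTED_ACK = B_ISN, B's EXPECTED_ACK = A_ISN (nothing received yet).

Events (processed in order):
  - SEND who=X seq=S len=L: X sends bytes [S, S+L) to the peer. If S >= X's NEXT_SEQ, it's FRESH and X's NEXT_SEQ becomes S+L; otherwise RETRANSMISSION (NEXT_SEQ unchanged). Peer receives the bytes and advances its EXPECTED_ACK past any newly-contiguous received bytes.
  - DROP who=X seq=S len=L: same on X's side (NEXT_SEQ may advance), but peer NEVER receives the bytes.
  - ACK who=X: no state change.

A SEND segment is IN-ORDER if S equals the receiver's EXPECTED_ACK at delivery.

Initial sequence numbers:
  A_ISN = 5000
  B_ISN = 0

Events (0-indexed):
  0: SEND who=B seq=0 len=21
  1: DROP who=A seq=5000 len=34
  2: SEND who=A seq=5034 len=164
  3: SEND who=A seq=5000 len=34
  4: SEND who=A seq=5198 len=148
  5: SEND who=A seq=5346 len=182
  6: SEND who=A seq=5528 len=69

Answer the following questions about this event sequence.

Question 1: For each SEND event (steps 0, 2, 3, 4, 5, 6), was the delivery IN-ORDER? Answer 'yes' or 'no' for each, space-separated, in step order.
Answer: yes no yes yes yes yes

Derivation:
Step 0: SEND seq=0 -> in-order
Step 2: SEND seq=5034 -> out-of-order
Step 3: SEND seq=5000 -> in-order
Step 4: SEND seq=5198 -> in-order
Step 5: SEND seq=5346 -> in-order
Step 6: SEND seq=5528 -> in-order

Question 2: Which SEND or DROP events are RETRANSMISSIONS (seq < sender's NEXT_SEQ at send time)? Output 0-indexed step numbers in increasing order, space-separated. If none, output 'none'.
Step 0: SEND seq=0 -> fresh
Step 1: DROP seq=5000 -> fresh
Step 2: SEND seq=5034 -> fresh
Step 3: SEND seq=5000 -> retransmit
Step 4: SEND seq=5198 -> fresh
Step 5: SEND seq=5346 -> fresh
Step 6: SEND seq=5528 -> fresh

Answer: 3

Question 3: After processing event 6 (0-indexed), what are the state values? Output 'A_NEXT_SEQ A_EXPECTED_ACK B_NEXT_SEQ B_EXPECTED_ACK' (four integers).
After event 0: A_seq=5000 A_ack=21 B_seq=21 B_ack=5000
After event 1: A_seq=5034 A_ack=21 B_seq=21 B_ack=5000
After event 2: A_seq=5198 A_ack=21 B_seq=21 B_ack=5000
After event 3: A_seq=5198 A_ack=21 B_seq=21 B_ack=5198
After event 4: A_seq=5346 A_ack=21 B_seq=21 B_ack=5346
After event 5: A_seq=5528 A_ack=21 B_seq=21 B_ack=5528
After event 6: A_seq=5597 A_ack=21 B_seq=21 B_ack=5597

5597 21 21 5597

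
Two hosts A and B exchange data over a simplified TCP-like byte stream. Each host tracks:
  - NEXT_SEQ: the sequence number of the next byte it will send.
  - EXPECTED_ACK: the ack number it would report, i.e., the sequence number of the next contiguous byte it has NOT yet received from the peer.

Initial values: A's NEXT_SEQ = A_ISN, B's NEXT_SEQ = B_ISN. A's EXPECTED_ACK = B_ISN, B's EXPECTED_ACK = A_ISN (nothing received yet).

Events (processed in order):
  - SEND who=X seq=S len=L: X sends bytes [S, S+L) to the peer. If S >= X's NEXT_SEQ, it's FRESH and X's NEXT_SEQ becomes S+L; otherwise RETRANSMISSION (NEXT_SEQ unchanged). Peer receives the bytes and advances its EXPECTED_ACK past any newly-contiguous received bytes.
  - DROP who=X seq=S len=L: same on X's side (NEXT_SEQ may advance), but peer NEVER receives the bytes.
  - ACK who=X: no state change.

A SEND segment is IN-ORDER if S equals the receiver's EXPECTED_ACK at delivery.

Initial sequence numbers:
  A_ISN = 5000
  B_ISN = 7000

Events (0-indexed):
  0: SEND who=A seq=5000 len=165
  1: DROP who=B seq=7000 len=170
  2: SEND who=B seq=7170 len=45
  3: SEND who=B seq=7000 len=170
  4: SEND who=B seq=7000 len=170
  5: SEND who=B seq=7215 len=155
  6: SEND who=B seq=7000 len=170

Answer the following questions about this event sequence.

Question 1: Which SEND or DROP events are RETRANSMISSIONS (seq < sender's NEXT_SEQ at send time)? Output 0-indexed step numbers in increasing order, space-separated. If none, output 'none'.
Answer: 3 4 6

Derivation:
Step 0: SEND seq=5000 -> fresh
Step 1: DROP seq=7000 -> fresh
Step 2: SEND seq=7170 -> fresh
Step 3: SEND seq=7000 -> retransmit
Step 4: SEND seq=7000 -> retransmit
Step 5: SEND seq=7215 -> fresh
Step 6: SEND seq=7000 -> retransmit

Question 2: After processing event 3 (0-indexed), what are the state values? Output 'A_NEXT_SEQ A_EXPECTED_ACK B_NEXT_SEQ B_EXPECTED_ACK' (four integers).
After event 0: A_seq=5165 A_ack=7000 B_seq=7000 B_ack=5165
After event 1: A_seq=5165 A_ack=7000 B_seq=7170 B_ack=5165
After event 2: A_seq=5165 A_ack=7000 B_seq=7215 B_ack=5165
After event 3: A_seq=5165 A_ack=7215 B_seq=7215 B_ack=5165

5165 7215 7215 5165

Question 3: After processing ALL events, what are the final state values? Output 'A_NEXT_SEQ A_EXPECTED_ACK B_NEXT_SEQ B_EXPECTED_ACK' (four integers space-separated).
Answer: 5165 7370 7370 5165

Derivation:
After event 0: A_seq=5165 A_ack=7000 B_seq=7000 B_ack=5165
After event 1: A_seq=5165 A_ack=7000 B_seq=7170 B_ack=5165
After event 2: A_seq=5165 A_ack=7000 B_seq=7215 B_ack=5165
After event 3: A_seq=5165 A_ack=7215 B_seq=7215 B_ack=5165
After event 4: A_seq=5165 A_ack=7215 B_seq=7215 B_ack=5165
After event 5: A_seq=5165 A_ack=7370 B_seq=7370 B_ack=5165
After event 6: A_seq=5165 A_ack=7370 B_seq=7370 B_ack=5165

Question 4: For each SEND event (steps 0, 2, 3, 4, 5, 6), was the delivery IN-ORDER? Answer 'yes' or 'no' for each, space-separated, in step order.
Answer: yes no yes no yes no

Derivation:
Step 0: SEND seq=5000 -> in-order
Step 2: SEND seq=7170 -> out-of-order
Step 3: SEND seq=7000 -> in-order
Step 4: SEND seq=7000 -> out-of-order
Step 5: SEND seq=7215 -> in-order
Step 6: SEND seq=7000 -> out-of-order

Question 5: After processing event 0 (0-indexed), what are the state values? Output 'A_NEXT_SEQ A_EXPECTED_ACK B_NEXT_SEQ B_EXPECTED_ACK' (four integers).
After event 0: A_seq=5165 A_ack=7000 B_seq=7000 B_ack=5165

5165 7000 7000 5165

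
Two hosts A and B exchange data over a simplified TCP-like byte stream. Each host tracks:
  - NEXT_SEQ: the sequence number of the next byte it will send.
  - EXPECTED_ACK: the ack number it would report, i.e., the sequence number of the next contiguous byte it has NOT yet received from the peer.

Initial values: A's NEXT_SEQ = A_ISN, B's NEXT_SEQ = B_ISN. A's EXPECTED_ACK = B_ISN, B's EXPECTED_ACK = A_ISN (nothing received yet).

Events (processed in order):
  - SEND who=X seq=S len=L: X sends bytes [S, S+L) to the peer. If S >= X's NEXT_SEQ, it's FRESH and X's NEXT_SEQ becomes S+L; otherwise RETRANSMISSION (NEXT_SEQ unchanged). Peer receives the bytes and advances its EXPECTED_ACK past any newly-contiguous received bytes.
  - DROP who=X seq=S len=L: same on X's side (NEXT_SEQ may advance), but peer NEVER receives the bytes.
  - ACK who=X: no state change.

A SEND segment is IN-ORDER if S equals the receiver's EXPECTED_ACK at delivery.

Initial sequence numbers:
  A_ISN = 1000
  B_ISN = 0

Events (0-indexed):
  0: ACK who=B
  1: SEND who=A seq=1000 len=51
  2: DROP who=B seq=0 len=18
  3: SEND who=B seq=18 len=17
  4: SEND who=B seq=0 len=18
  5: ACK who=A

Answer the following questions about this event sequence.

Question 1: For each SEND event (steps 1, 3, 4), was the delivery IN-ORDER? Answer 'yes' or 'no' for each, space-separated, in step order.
Step 1: SEND seq=1000 -> in-order
Step 3: SEND seq=18 -> out-of-order
Step 4: SEND seq=0 -> in-order

Answer: yes no yes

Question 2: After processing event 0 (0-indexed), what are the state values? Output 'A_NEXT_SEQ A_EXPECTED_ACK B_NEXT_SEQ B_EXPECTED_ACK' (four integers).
After event 0: A_seq=1000 A_ack=0 B_seq=0 B_ack=1000

1000 0 0 1000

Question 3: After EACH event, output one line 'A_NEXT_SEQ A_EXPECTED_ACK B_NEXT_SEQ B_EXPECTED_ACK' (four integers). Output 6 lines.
1000 0 0 1000
1051 0 0 1051
1051 0 18 1051
1051 0 35 1051
1051 35 35 1051
1051 35 35 1051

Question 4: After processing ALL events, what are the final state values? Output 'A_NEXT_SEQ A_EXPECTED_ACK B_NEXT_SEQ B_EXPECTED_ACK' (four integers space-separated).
After event 0: A_seq=1000 A_ack=0 B_seq=0 B_ack=1000
After event 1: A_seq=1051 A_ack=0 B_seq=0 B_ack=1051
After event 2: A_seq=1051 A_ack=0 B_seq=18 B_ack=1051
After event 3: A_seq=1051 A_ack=0 B_seq=35 B_ack=1051
After event 4: A_seq=1051 A_ack=35 B_seq=35 B_ack=1051
After event 5: A_seq=1051 A_ack=35 B_seq=35 B_ack=1051

Answer: 1051 35 35 1051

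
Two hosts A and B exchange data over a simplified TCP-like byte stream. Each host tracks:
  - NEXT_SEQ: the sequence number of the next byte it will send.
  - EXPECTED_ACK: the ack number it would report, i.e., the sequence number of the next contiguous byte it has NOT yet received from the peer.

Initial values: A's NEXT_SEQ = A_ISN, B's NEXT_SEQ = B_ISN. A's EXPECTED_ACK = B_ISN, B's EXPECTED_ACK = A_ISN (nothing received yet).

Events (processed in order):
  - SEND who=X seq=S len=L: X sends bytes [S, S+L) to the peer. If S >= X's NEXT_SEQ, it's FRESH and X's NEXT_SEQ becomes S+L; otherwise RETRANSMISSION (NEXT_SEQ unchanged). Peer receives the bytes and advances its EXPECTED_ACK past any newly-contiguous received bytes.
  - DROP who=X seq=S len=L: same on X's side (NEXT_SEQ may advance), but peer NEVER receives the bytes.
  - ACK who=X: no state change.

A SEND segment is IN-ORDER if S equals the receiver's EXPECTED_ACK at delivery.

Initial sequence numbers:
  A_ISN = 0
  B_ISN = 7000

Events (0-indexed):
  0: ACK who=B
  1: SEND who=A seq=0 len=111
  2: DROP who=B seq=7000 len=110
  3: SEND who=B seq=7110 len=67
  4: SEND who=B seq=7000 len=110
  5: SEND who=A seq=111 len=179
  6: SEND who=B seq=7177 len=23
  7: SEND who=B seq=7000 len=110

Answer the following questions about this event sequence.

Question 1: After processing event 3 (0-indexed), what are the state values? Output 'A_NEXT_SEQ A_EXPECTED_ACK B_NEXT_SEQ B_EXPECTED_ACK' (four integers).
After event 0: A_seq=0 A_ack=7000 B_seq=7000 B_ack=0
After event 1: A_seq=111 A_ack=7000 B_seq=7000 B_ack=111
After event 2: A_seq=111 A_ack=7000 B_seq=7110 B_ack=111
After event 3: A_seq=111 A_ack=7000 B_seq=7177 B_ack=111

111 7000 7177 111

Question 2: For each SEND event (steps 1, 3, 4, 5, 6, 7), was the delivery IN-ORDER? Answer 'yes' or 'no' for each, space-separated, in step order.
Answer: yes no yes yes yes no

Derivation:
Step 1: SEND seq=0 -> in-order
Step 3: SEND seq=7110 -> out-of-order
Step 4: SEND seq=7000 -> in-order
Step 5: SEND seq=111 -> in-order
Step 6: SEND seq=7177 -> in-order
Step 7: SEND seq=7000 -> out-of-order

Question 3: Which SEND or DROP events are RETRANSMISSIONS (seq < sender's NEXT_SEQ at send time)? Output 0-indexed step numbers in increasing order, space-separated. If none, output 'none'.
Answer: 4 7

Derivation:
Step 1: SEND seq=0 -> fresh
Step 2: DROP seq=7000 -> fresh
Step 3: SEND seq=7110 -> fresh
Step 4: SEND seq=7000 -> retransmit
Step 5: SEND seq=111 -> fresh
Step 6: SEND seq=7177 -> fresh
Step 7: SEND seq=7000 -> retransmit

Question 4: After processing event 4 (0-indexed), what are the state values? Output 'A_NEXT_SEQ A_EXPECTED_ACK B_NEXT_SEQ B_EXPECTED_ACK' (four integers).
After event 0: A_seq=0 A_ack=7000 B_seq=7000 B_ack=0
After event 1: A_seq=111 A_ack=7000 B_seq=7000 B_ack=111
After event 2: A_seq=111 A_ack=7000 B_seq=7110 B_ack=111
After event 3: A_seq=111 A_ack=7000 B_seq=7177 B_ack=111
After event 4: A_seq=111 A_ack=7177 B_seq=7177 B_ack=111

111 7177 7177 111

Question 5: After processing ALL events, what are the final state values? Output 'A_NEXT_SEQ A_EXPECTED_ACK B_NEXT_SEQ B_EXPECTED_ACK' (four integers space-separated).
After event 0: A_seq=0 A_ack=7000 B_seq=7000 B_ack=0
After event 1: A_seq=111 A_ack=7000 B_seq=7000 B_ack=111
After event 2: A_seq=111 A_ack=7000 B_seq=7110 B_ack=111
After event 3: A_seq=111 A_ack=7000 B_seq=7177 B_ack=111
After event 4: A_seq=111 A_ack=7177 B_seq=7177 B_ack=111
After event 5: A_seq=290 A_ack=7177 B_seq=7177 B_ack=290
After event 6: A_seq=290 A_ack=7200 B_seq=7200 B_ack=290
After event 7: A_seq=290 A_ack=7200 B_seq=7200 B_ack=290

Answer: 290 7200 7200 290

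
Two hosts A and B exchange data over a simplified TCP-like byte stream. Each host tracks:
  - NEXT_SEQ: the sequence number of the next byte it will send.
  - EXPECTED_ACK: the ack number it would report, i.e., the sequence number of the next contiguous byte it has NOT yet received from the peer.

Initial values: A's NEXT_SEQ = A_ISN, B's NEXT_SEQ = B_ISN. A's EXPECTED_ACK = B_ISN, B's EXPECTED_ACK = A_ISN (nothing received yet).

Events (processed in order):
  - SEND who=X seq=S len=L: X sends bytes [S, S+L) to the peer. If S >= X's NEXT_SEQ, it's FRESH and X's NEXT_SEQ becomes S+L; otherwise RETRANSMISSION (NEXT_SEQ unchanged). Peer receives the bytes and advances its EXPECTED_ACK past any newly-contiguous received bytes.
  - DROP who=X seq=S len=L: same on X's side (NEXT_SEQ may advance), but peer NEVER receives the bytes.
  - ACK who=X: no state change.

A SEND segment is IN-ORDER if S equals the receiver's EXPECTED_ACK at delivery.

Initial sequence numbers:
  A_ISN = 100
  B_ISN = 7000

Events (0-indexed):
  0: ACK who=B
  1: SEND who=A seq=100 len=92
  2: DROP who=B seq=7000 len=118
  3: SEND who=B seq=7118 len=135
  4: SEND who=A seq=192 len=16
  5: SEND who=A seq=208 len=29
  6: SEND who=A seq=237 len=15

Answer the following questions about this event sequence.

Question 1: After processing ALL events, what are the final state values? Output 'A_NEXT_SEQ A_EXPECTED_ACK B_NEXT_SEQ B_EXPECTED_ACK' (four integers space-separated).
Answer: 252 7000 7253 252

Derivation:
After event 0: A_seq=100 A_ack=7000 B_seq=7000 B_ack=100
After event 1: A_seq=192 A_ack=7000 B_seq=7000 B_ack=192
After event 2: A_seq=192 A_ack=7000 B_seq=7118 B_ack=192
After event 3: A_seq=192 A_ack=7000 B_seq=7253 B_ack=192
After event 4: A_seq=208 A_ack=7000 B_seq=7253 B_ack=208
After event 5: A_seq=237 A_ack=7000 B_seq=7253 B_ack=237
After event 6: A_seq=252 A_ack=7000 B_seq=7253 B_ack=252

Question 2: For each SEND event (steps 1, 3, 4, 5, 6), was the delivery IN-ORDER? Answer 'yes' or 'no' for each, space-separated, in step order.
Step 1: SEND seq=100 -> in-order
Step 3: SEND seq=7118 -> out-of-order
Step 4: SEND seq=192 -> in-order
Step 5: SEND seq=208 -> in-order
Step 6: SEND seq=237 -> in-order

Answer: yes no yes yes yes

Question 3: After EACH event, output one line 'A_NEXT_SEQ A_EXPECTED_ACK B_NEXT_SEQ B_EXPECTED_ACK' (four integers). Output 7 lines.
100 7000 7000 100
192 7000 7000 192
192 7000 7118 192
192 7000 7253 192
208 7000 7253 208
237 7000 7253 237
252 7000 7253 252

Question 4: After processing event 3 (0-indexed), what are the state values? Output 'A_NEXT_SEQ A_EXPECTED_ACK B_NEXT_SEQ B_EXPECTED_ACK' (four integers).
After event 0: A_seq=100 A_ack=7000 B_seq=7000 B_ack=100
After event 1: A_seq=192 A_ack=7000 B_seq=7000 B_ack=192
After event 2: A_seq=192 A_ack=7000 B_seq=7118 B_ack=192
After event 3: A_seq=192 A_ack=7000 B_seq=7253 B_ack=192

192 7000 7253 192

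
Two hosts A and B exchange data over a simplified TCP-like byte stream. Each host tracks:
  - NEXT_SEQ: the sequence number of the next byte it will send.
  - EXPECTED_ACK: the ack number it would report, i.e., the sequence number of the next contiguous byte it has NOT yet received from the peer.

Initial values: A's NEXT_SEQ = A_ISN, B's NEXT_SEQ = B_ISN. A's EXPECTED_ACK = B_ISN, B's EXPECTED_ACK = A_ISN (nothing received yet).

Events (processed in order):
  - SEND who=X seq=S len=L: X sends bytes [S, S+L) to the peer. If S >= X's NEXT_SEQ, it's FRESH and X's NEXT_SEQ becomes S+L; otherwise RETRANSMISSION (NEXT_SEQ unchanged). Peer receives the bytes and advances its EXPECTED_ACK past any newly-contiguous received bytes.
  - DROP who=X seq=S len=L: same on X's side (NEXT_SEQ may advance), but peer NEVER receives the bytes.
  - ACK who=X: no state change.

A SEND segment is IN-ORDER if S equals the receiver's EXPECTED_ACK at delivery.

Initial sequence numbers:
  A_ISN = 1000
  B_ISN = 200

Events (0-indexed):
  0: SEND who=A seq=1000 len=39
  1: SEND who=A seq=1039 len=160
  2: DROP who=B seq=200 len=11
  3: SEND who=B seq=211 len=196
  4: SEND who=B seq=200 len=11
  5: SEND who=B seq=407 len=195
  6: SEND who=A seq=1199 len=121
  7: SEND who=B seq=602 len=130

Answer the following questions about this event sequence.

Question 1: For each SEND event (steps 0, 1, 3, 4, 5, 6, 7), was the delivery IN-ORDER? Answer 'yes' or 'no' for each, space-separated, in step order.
Answer: yes yes no yes yes yes yes

Derivation:
Step 0: SEND seq=1000 -> in-order
Step 1: SEND seq=1039 -> in-order
Step 3: SEND seq=211 -> out-of-order
Step 4: SEND seq=200 -> in-order
Step 5: SEND seq=407 -> in-order
Step 6: SEND seq=1199 -> in-order
Step 7: SEND seq=602 -> in-order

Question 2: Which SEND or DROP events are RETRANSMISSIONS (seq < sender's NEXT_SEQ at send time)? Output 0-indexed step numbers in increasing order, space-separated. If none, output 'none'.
Step 0: SEND seq=1000 -> fresh
Step 1: SEND seq=1039 -> fresh
Step 2: DROP seq=200 -> fresh
Step 3: SEND seq=211 -> fresh
Step 4: SEND seq=200 -> retransmit
Step 5: SEND seq=407 -> fresh
Step 6: SEND seq=1199 -> fresh
Step 7: SEND seq=602 -> fresh

Answer: 4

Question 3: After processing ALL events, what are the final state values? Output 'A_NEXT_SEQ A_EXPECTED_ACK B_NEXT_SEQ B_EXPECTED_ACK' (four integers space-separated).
Answer: 1320 732 732 1320

Derivation:
After event 0: A_seq=1039 A_ack=200 B_seq=200 B_ack=1039
After event 1: A_seq=1199 A_ack=200 B_seq=200 B_ack=1199
After event 2: A_seq=1199 A_ack=200 B_seq=211 B_ack=1199
After event 3: A_seq=1199 A_ack=200 B_seq=407 B_ack=1199
After event 4: A_seq=1199 A_ack=407 B_seq=407 B_ack=1199
After event 5: A_seq=1199 A_ack=602 B_seq=602 B_ack=1199
After event 6: A_seq=1320 A_ack=602 B_seq=602 B_ack=1320
After event 7: A_seq=1320 A_ack=732 B_seq=732 B_ack=1320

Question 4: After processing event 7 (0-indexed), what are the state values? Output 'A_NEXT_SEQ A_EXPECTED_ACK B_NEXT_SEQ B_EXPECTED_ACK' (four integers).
After event 0: A_seq=1039 A_ack=200 B_seq=200 B_ack=1039
After event 1: A_seq=1199 A_ack=200 B_seq=200 B_ack=1199
After event 2: A_seq=1199 A_ack=200 B_seq=211 B_ack=1199
After event 3: A_seq=1199 A_ack=200 B_seq=407 B_ack=1199
After event 4: A_seq=1199 A_ack=407 B_seq=407 B_ack=1199
After event 5: A_seq=1199 A_ack=602 B_seq=602 B_ack=1199
After event 6: A_seq=1320 A_ack=602 B_seq=602 B_ack=1320
After event 7: A_seq=1320 A_ack=732 B_seq=732 B_ack=1320

1320 732 732 1320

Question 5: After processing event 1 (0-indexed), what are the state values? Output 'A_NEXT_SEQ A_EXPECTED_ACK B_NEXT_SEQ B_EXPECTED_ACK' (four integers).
After event 0: A_seq=1039 A_ack=200 B_seq=200 B_ack=1039
After event 1: A_seq=1199 A_ack=200 B_seq=200 B_ack=1199

1199 200 200 1199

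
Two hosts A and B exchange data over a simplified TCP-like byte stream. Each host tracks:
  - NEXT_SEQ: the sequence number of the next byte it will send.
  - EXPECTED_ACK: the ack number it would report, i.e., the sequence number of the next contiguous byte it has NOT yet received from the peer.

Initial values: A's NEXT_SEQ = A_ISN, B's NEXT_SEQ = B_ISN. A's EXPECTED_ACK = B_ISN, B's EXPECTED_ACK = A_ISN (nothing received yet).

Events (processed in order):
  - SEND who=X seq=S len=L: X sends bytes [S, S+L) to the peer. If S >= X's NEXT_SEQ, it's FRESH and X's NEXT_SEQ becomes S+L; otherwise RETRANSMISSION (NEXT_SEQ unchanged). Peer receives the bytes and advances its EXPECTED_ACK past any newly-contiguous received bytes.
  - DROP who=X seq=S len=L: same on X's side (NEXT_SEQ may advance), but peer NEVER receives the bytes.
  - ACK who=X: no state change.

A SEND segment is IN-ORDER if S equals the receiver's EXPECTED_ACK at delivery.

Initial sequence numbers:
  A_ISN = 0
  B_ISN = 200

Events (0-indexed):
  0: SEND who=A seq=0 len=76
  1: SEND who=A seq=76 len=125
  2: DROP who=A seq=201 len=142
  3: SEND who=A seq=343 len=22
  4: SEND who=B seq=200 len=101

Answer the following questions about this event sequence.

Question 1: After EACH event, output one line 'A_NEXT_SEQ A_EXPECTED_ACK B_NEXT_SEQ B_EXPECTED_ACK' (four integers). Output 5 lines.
76 200 200 76
201 200 200 201
343 200 200 201
365 200 200 201
365 301 301 201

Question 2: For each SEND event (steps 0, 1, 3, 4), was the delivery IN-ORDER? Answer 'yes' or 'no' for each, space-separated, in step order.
Step 0: SEND seq=0 -> in-order
Step 1: SEND seq=76 -> in-order
Step 3: SEND seq=343 -> out-of-order
Step 4: SEND seq=200 -> in-order

Answer: yes yes no yes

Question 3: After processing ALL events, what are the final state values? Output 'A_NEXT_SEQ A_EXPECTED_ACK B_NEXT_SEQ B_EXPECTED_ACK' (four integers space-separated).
After event 0: A_seq=76 A_ack=200 B_seq=200 B_ack=76
After event 1: A_seq=201 A_ack=200 B_seq=200 B_ack=201
After event 2: A_seq=343 A_ack=200 B_seq=200 B_ack=201
After event 3: A_seq=365 A_ack=200 B_seq=200 B_ack=201
After event 4: A_seq=365 A_ack=301 B_seq=301 B_ack=201

Answer: 365 301 301 201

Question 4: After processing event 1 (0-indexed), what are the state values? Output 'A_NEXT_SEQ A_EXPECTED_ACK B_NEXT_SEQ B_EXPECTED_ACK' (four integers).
After event 0: A_seq=76 A_ack=200 B_seq=200 B_ack=76
After event 1: A_seq=201 A_ack=200 B_seq=200 B_ack=201

201 200 200 201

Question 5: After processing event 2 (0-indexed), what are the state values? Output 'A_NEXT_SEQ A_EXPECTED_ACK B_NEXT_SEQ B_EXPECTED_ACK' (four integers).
After event 0: A_seq=76 A_ack=200 B_seq=200 B_ack=76
After event 1: A_seq=201 A_ack=200 B_seq=200 B_ack=201
After event 2: A_seq=343 A_ack=200 B_seq=200 B_ack=201

343 200 200 201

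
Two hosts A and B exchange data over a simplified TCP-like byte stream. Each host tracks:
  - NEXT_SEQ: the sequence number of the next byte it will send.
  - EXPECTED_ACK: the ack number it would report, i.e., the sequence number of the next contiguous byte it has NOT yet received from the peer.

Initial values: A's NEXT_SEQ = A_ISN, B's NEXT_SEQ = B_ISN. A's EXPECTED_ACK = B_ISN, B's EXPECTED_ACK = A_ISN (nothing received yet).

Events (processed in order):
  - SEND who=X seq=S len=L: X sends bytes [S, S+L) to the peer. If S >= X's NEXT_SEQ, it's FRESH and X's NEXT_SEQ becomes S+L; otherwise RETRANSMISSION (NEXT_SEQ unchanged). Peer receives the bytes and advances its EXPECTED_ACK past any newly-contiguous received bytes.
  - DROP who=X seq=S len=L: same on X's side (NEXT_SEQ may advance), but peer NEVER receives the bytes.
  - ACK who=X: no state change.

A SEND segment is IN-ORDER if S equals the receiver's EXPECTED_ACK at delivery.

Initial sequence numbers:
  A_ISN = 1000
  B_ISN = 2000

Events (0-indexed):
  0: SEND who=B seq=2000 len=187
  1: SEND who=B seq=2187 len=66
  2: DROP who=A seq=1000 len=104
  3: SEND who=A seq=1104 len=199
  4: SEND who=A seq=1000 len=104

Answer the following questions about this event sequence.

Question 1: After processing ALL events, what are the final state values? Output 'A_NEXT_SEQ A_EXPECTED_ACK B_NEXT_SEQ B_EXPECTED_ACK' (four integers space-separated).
Answer: 1303 2253 2253 1303

Derivation:
After event 0: A_seq=1000 A_ack=2187 B_seq=2187 B_ack=1000
After event 1: A_seq=1000 A_ack=2253 B_seq=2253 B_ack=1000
After event 2: A_seq=1104 A_ack=2253 B_seq=2253 B_ack=1000
After event 3: A_seq=1303 A_ack=2253 B_seq=2253 B_ack=1000
After event 4: A_seq=1303 A_ack=2253 B_seq=2253 B_ack=1303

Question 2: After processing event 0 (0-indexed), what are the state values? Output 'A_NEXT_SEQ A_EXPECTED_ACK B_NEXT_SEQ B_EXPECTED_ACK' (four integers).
After event 0: A_seq=1000 A_ack=2187 B_seq=2187 B_ack=1000

1000 2187 2187 1000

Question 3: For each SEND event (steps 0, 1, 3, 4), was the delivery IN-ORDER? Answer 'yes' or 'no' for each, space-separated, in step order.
Step 0: SEND seq=2000 -> in-order
Step 1: SEND seq=2187 -> in-order
Step 3: SEND seq=1104 -> out-of-order
Step 4: SEND seq=1000 -> in-order

Answer: yes yes no yes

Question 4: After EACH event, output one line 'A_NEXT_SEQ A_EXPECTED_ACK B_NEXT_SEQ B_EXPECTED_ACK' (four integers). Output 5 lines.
1000 2187 2187 1000
1000 2253 2253 1000
1104 2253 2253 1000
1303 2253 2253 1000
1303 2253 2253 1303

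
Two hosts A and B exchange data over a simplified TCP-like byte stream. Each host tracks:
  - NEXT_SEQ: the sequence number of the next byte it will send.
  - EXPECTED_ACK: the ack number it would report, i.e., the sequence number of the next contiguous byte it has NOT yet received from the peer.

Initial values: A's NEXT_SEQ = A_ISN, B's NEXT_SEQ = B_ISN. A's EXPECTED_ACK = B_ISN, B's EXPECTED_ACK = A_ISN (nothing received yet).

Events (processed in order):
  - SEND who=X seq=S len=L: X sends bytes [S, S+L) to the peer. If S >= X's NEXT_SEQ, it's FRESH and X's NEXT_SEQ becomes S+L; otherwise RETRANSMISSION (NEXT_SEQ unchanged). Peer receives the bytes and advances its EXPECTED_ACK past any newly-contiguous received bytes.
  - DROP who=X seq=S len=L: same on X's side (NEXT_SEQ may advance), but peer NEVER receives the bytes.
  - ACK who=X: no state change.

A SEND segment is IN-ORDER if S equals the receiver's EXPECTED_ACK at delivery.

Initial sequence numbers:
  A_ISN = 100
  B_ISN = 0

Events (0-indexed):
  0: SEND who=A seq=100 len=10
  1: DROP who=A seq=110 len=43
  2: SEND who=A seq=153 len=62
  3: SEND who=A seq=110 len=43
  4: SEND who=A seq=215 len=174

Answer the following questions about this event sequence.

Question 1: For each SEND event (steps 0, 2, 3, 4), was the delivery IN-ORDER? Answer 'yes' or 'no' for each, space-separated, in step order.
Answer: yes no yes yes

Derivation:
Step 0: SEND seq=100 -> in-order
Step 2: SEND seq=153 -> out-of-order
Step 3: SEND seq=110 -> in-order
Step 4: SEND seq=215 -> in-order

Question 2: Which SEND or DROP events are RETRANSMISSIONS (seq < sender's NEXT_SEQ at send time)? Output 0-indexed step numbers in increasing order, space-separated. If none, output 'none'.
Step 0: SEND seq=100 -> fresh
Step 1: DROP seq=110 -> fresh
Step 2: SEND seq=153 -> fresh
Step 3: SEND seq=110 -> retransmit
Step 4: SEND seq=215 -> fresh

Answer: 3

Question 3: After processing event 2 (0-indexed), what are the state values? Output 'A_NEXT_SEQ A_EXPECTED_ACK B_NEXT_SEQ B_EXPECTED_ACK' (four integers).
After event 0: A_seq=110 A_ack=0 B_seq=0 B_ack=110
After event 1: A_seq=153 A_ack=0 B_seq=0 B_ack=110
After event 2: A_seq=215 A_ack=0 B_seq=0 B_ack=110

215 0 0 110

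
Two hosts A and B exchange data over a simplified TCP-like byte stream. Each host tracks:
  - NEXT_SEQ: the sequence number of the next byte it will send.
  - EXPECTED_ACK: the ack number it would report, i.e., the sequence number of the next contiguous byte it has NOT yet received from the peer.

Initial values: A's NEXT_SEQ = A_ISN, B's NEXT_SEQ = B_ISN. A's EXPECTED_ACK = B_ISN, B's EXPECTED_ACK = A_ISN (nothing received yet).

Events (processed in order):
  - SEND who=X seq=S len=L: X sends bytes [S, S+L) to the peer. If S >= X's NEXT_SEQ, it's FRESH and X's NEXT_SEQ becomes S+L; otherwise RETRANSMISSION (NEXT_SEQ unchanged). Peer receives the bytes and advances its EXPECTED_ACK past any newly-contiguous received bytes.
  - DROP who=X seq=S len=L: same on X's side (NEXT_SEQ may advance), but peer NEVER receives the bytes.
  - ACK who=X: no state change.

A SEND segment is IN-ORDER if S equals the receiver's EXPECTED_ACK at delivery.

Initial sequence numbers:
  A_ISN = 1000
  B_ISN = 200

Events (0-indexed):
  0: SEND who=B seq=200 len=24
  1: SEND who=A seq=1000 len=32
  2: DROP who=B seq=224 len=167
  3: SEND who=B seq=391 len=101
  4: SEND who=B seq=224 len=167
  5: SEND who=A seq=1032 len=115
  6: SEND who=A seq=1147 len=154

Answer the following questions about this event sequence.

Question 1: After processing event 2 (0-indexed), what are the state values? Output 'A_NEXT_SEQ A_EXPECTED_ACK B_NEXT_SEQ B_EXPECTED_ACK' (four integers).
After event 0: A_seq=1000 A_ack=224 B_seq=224 B_ack=1000
After event 1: A_seq=1032 A_ack=224 B_seq=224 B_ack=1032
After event 2: A_seq=1032 A_ack=224 B_seq=391 B_ack=1032

1032 224 391 1032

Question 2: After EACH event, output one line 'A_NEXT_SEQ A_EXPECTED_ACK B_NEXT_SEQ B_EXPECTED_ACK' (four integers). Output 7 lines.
1000 224 224 1000
1032 224 224 1032
1032 224 391 1032
1032 224 492 1032
1032 492 492 1032
1147 492 492 1147
1301 492 492 1301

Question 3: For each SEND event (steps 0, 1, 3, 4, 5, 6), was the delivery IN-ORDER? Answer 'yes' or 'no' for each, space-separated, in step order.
Step 0: SEND seq=200 -> in-order
Step 1: SEND seq=1000 -> in-order
Step 3: SEND seq=391 -> out-of-order
Step 4: SEND seq=224 -> in-order
Step 5: SEND seq=1032 -> in-order
Step 6: SEND seq=1147 -> in-order

Answer: yes yes no yes yes yes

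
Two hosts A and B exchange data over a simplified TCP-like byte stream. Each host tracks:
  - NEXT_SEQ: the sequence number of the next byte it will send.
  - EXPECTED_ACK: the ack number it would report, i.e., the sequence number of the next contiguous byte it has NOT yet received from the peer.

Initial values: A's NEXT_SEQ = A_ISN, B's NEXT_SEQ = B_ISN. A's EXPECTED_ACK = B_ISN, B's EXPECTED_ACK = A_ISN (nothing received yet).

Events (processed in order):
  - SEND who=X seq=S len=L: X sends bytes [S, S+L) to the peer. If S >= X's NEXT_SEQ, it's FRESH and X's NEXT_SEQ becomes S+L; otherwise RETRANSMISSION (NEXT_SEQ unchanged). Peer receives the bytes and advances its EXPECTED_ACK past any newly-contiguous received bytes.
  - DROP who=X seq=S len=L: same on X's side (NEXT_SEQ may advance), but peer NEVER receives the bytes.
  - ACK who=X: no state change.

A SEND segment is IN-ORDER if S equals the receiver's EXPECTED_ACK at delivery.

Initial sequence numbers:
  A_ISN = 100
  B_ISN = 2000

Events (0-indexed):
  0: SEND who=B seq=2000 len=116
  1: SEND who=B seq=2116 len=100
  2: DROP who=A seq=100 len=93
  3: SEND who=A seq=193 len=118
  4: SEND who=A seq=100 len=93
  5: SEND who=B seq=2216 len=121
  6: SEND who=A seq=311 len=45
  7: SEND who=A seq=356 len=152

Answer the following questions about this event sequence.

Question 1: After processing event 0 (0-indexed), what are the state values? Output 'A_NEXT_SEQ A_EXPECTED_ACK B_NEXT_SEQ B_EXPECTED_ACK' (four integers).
After event 0: A_seq=100 A_ack=2116 B_seq=2116 B_ack=100

100 2116 2116 100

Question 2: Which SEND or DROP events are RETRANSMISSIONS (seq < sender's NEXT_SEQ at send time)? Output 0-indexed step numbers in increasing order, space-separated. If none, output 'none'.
Step 0: SEND seq=2000 -> fresh
Step 1: SEND seq=2116 -> fresh
Step 2: DROP seq=100 -> fresh
Step 3: SEND seq=193 -> fresh
Step 4: SEND seq=100 -> retransmit
Step 5: SEND seq=2216 -> fresh
Step 6: SEND seq=311 -> fresh
Step 7: SEND seq=356 -> fresh

Answer: 4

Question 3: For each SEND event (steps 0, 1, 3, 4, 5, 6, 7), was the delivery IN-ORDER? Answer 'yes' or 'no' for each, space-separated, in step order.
Answer: yes yes no yes yes yes yes

Derivation:
Step 0: SEND seq=2000 -> in-order
Step 1: SEND seq=2116 -> in-order
Step 3: SEND seq=193 -> out-of-order
Step 4: SEND seq=100 -> in-order
Step 5: SEND seq=2216 -> in-order
Step 6: SEND seq=311 -> in-order
Step 7: SEND seq=356 -> in-order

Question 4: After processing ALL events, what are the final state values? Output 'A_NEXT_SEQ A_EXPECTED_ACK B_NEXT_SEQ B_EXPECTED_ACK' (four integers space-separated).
After event 0: A_seq=100 A_ack=2116 B_seq=2116 B_ack=100
After event 1: A_seq=100 A_ack=2216 B_seq=2216 B_ack=100
After event 2: A_seq=193 A_ack=2216 B_seq=2216 B_ack=100
After event 3: A_seq=311 A_ack=2216 B_seq=2216 B_ack=100
After event 4: A_seq=311 A_ack=2216 B_seq=2216 B_ack=311
After event 5: A_seq=311 A_ack=2337 B_seq=2337 B_ack=311
After event 6: A_seq=356 A_ack=2337 B_seq=2337 B_ack=356
After event 7: A_seq=508 A_ack=2337 B_seq=2337 B_ack=508

Answer: 508 2337 2337 508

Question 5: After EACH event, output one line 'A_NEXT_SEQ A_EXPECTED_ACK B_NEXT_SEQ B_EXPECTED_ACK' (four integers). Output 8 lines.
100 2116 2116 100
100 2216 2216 100
193 2216 2216 100
311 2216 2216 100
311 2216 2216 311
311 2337 2337 311
356 2337 2337 356
508 2337 2337 508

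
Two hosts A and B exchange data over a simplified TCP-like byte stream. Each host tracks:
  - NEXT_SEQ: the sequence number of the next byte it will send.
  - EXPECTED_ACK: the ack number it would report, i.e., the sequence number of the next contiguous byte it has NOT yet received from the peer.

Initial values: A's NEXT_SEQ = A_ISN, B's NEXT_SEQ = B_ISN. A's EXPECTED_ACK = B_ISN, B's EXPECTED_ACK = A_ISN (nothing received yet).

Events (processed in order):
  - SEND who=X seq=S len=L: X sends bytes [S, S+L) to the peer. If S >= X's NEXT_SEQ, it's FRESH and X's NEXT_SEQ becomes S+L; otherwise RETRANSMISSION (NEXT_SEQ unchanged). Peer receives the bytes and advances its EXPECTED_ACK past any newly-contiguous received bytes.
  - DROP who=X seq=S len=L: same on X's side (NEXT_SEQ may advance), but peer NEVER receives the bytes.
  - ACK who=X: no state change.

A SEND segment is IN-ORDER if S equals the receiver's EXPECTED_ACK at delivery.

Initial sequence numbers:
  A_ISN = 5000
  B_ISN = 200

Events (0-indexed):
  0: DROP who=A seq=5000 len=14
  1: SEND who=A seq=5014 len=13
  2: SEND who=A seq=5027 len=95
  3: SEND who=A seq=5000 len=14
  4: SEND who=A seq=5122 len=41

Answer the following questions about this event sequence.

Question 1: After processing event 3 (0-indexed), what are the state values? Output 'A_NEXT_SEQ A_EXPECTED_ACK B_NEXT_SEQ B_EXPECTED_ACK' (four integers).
After event 0: A_seq=5014 A_ack=200 B_seq=200 B_ack=5000
After event 1: A_seq=5027 A_ack=200 B_seq=200 B_ack=5000
After event 2: A_seq=5122 A_ack=200 B_seq=200 B_ack=5000
After event 3: A_seq=5122 A_ack=200 B_seq=200 B_ack=5122

5122 200 200 5122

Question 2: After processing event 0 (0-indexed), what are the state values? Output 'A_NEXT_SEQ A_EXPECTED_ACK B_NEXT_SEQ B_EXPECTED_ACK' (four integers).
After event 0: A_seq=5014 A_ack=200 B_seq=200 B_ack=5000

5014 200 200 5000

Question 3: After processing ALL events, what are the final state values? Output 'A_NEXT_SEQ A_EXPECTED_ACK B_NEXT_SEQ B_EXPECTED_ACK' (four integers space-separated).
After event 0: A_seq=5014 A_ack=200 B_seq=200 B_ack=5000
After event 1: A_seq=5027 A_ack=200 B_seq=200 B_ack=5000
After event 2: A_seq=5122 A_ack=200 B_seq=200 B_ack=5000
After event 3: A_seq=5122 A_ack=200 B_seq=200 B_ack=5122
After event 4: A_seq=5163 A_ack=200 B_seq=200 B_ack=5163

Answer: 5163 200 200 5163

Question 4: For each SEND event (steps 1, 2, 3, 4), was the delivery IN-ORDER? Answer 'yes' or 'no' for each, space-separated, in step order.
Answer: no no yes yes

Derivation:
Step 1: SEND seq=5014 -> out-of-order
Step 2: SEND seq=5027 -> out-of-order
Step 3: SEND seq=5000 -> in-order
Step 4: SEND seq=5122 -> in-order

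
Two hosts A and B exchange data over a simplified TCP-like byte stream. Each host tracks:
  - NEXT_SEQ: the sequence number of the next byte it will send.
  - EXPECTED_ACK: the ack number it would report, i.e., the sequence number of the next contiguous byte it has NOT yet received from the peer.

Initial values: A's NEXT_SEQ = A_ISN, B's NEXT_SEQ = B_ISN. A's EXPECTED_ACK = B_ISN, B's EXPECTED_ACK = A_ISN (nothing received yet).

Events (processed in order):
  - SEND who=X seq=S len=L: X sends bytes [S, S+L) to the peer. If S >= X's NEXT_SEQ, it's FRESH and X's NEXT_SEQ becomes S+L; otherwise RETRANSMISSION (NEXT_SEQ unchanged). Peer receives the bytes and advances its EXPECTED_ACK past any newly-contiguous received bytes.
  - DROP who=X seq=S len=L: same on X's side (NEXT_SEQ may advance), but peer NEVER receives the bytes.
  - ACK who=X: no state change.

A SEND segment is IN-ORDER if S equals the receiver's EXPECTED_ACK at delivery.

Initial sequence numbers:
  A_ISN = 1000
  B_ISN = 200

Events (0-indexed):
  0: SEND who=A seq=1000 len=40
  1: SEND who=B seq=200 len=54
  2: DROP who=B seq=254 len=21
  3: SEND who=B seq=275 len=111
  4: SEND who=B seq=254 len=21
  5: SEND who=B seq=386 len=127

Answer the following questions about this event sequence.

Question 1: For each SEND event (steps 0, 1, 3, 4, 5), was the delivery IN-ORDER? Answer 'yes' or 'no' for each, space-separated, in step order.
Step 0: SEND seq=1000 -> in-order
Step 1: SEND seq=200 -> in-order
Step 3: SEND seq=275 -> out-of-order
Step 4: SEND seq=254 -> in-order
Step 5: SEND seq=386 -> in-order

Answer: yes yes no yes yes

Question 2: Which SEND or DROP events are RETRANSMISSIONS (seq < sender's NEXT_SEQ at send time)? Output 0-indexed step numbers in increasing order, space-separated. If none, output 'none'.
Answer: 4

Derivation:
Step 0: SEND seq=1000 -> fresh
Step 1: SEND seq=200 -> fresh
Step 2: DROP seq=254 -> fresh
Step 3: SEND seq=275 -> fresh
Step 4: SEND seq=254 -> retransmit
Step 5: SEND seq=386 -> fresh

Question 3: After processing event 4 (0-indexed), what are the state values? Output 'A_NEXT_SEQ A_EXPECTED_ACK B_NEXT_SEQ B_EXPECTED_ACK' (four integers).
After event 0: A_seq=1040 A_ack=200 B_seq=200 B_ack=1040
After event 1: A_seq=1040 A_ack=254 B_seq=254 B_ack=1040
After event 2: A_seq=1040 A_ack=254 B_seq=275 B_ack=1040
After event 3: A_seq=1040 A_ack=254 B_seq=386 B_ack=1040
After event 4: A_seq=1040 A_ack=386 B_seq=386 B_ack=1040

1040 386 386 1040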